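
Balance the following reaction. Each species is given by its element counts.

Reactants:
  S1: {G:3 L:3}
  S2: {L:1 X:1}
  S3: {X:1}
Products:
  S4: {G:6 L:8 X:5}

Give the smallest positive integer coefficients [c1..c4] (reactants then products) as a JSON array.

G: 2·3+2·0+3·0 = 6 | 1·6 = 6
L: 2·3+2·1+3·0 = 8 | 1·8 = 8
X: 2·0+2·1+3·1 = 5 | 1·5 = 5
gcd(2,2,3,1) = 1

Coefficients: [2, 2, 3, 1]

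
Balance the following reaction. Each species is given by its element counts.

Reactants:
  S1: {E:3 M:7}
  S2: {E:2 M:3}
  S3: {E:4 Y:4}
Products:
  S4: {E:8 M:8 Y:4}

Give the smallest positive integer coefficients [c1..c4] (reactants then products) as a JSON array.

Coefficients: [4, 4, 5, 5]

E: 4·3+4·2+5·4 = 40 | 5·8 = 40
M: 4·7+4·3+5·0 = 40 | 5·8 = 40
Y: 4·0+4·0+5·4 = 20 | 5·4 = 20
gcd(4,4,5,5) = 1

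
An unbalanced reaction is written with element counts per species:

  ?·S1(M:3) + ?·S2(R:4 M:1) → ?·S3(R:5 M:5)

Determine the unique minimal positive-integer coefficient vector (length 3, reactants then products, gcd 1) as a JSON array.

Coefficients: [5, 5, 4]

R: 5·0+5·4 = 20 | 4·5 = 20
M: 5·3+5·1 = 20 | 4·5 = 20
gcd(5,5,4) = 1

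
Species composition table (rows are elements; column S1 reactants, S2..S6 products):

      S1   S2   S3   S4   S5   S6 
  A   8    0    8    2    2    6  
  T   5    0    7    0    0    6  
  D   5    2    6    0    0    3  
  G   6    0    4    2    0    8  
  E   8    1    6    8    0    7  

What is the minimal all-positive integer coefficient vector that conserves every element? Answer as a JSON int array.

A: 5·8 = 40 | 5·0+1·8+1·2+6·2+3·6 = 40
T: 5·5 = 25 | 5·0+1·7+1·0+6·0+3·6 = 25
D: 5·5 = 25 | 5·2+1·6+1·0+6·0+3·3 = 25
G: 5·6 = 30 | 5·0+1·4+1·2+6·0+3·8 = 30
E: 5·8 = 40 | 5·1+1·6+1·8+6·0+3·7 = 40
gcd(5,5,1,1,6,3) = 1

Coefficients: [5, 5, 1, 1, 6, 3]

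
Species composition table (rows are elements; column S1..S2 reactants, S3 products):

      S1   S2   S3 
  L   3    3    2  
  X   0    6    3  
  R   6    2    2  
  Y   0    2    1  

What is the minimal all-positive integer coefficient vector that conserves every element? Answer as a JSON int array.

Coefficients: [1, 3, 6]

L: 1·3+3·3 = 12 | 6·2 = 12
X: 1·0+3·6 = 18 | 6·3 = 18
R: 1·6+3·2 = 12 | 6·2 = 12
Y: 1·0+3·2 = 6 | 6·1 = 6
gcd(1,3,6) = 1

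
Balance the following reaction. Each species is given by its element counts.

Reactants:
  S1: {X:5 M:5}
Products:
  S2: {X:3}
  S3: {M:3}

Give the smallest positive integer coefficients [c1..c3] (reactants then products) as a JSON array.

Coefficients: [3, 5, 5]

X: 3·5 = 15 | 5·3+5·0 = 15
M: 3·5 = 15 | 5·0+5·3 = 15
gcd(3,5,5) = 1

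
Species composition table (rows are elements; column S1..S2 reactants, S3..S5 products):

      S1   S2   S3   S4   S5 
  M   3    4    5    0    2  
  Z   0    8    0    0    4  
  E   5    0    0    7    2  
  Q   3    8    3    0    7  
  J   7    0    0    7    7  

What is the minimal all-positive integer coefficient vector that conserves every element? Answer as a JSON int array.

M: 5·3+1·4 = 19 | 3·5+3·0+2·2 = 19
Z: 5·0+1·8 = 8 | 3·0+3·0+2·4 = 8
E: 5·5+1·0 = 25 | 3·0+3·7+2·2 = 25
Q: 5·3+1·8 = 23 | 3·3+3·0+2·7 = 23
J: 5·7+1·0 = 35 | 3·0+3·7+2·7 = 35
gcd(5,1,3,3,2) = 1

Coefficients: [5, 1, 3, 3, 2]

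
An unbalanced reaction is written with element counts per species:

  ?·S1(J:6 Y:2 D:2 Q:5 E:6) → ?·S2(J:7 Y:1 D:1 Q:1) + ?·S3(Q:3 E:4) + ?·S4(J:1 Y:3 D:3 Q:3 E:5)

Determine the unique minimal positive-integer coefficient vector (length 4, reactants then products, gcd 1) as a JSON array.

J: 5·6 = 30 | 4·7+5·0+2·1 = 30
Y: 5·2 = 10 | 4·1+5·0+2·3 = 10
D: 5·2 = 10 | 4·1+5·0+2·3 = 10
Q: 5·5 = 25 | 4·1+5·3+2·3 = 25
E: 5·6 = 30 | 4·0+5·4+2·5 = 30
gcd(5,4,5,2) = 1

Coefficients: [5, 4, 5, 2]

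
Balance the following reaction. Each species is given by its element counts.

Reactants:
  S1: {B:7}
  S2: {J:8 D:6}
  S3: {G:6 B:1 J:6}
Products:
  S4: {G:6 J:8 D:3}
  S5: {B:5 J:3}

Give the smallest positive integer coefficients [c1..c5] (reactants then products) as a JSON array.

G: 2·0+3·0+6·6 = 36 | 6·6+4·0 = 36
B: 2·7+3·0+6·1 = 20 | 6·0+4·5 = 20
J: 2·0+3·8+6·6 = 60 | 6·8+4·3 = 60
D: 2·0+3·6+6·0 = 18 | 6·3+4·0 = 18
gcd(2,3,6,6,4) = 1

Coefficients: [2, 3, 6, 6, 4]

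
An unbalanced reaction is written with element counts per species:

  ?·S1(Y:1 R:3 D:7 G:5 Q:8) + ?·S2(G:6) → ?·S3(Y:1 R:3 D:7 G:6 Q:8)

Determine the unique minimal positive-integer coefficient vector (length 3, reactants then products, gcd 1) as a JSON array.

Coefficients: [6, 1, 6]

Y: 6·1+1·0 = 6 | 6·1 = 6
R: 6·3+1·0 = 18 | 6·3 = 18
D: 6·7+1·0 = 42 | 6·7 = 42
G: 6·5+1·6 = 36 | 6·6 = 36
Q: 6·8+1·0 = 48 | 6·8 = 48
gcd(6,1,6) = 1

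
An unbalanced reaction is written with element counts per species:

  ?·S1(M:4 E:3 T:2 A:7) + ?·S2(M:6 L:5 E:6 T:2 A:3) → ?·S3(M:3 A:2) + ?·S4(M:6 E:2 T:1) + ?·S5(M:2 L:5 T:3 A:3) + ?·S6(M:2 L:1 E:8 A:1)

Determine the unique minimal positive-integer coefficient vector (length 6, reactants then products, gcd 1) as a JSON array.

Coefficients: [2, 6, 6, 1, 5, 5]

M: 2·4+6·6 = 44 | 6·3+1·6+5·2+5·2 = 44
L: 2·0+6·5 = 30 | 6·0+1·0+5·5+5·1 = 30
E: 2·3+6·6 = 42 | 6·0+1·2+5·0+5·8 = 42
T: 2·2+6·2 = 16 | 6·0+1·1+5·3+5·0 = 16
A: 2·7+6·3 = 32 | 6·2+1·0+5·3+5·1 = 32
gcd(2,6,6,1,5,5) = 1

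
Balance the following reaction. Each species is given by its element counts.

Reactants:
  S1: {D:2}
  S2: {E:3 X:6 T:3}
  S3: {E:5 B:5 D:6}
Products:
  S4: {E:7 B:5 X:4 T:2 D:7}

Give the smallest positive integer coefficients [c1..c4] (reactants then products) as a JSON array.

E: 3·0+4·3+6·5 = 42 | 6·7 = 42
B: 3·0+4·0+6·5 = 30 | 6·5 = 30
X: 3·0+4·6+6·0 = 24 | 6·4 = 24
T: 3·0+4·3+6·0 = 12 | 6·2 = 12
D: 3·2+4·0+6·6 = 42 | 6·7 = 42
gcd(3,4,6,6) = 1

Coefficients: [3, 4, 6, 6]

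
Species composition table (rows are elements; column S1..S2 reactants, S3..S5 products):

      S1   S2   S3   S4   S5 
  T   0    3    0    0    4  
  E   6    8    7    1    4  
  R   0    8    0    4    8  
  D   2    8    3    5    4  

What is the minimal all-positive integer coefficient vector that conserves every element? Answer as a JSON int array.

T: 4·0+4·3 = 12 | 6·0+2·0+3·4 = 12
E: 4·6+4·8 = 56 | 6·7+2·1+3·4 = 56
R: 4·0+4·8 = 32 | 6·0+2·4+3·8 = 32
D: 4·2+4·8 = 40 | 6·3+2·5+3·4 = 40
gcd(4,4,6,2,3) = 1

Coefficients: [4, 4, 6, 2, 3]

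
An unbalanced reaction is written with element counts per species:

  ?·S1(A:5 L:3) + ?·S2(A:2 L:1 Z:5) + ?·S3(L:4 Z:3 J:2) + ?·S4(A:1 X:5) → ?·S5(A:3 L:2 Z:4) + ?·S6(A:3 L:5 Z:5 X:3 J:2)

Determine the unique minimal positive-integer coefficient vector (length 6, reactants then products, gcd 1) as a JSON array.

A: 3·5+6·2+5·0+3·1 = 30 | 5·3+5·3 = 30
L: 3·3+6·1+5·4+3·0 = 35 | 5·2+5·5 = 35
Z: 3·0+6·5+5·3+3·0 = 45 | 5·4+5·5 = 45
X: 3·0+6·0+5·0+3·5 = 15 | 5·0+5·3 = 15
J: 3·0+6·0+5·2+3·0 = 10 | 5·0+5·2 = 10
gcd(3,6,5,3,5,5) = 1

Coefficients: [3, 6, 5, 3, 5, 5]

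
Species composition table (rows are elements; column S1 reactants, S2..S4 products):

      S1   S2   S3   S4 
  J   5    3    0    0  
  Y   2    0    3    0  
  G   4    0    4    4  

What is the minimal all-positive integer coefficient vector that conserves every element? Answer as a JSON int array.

Coefficients: [3, 5, 2, 1]

J: 3·5 = 15 | 5·3+2·0+1·0 = 15
Y: 3·2 = 6 | 5·0+2·3+1·0 = 6
G: 3·4 = 12 | 5·0+2·4+1·4 = 12
gcd(3,5,2,1) = 1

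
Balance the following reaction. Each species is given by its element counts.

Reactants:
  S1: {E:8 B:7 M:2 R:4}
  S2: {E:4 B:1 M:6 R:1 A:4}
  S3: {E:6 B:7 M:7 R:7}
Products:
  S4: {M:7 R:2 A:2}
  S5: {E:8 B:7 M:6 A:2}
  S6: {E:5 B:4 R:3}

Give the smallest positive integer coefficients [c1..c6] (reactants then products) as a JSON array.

E: 1·8+3·4+3·6 = 38 | 5·0+1·8+6·5 = 38
B: 1·7+3·1+3·7 = 31 | 5·0+1·7+6·4 = 31
M: 1·2+3·6+3·7 = 41 | 5·7+1·6+6·0 = 41
R: 1·4+3·1+3·7 = 28 | 5·2+1·0+6·3 = 28
A: 1·0+3·4+3·0 = 12 | 5·2+1·2+6·0 = 12
gcd(1,3,3,5,1,6) = 1

Coefficients: [1, 3, 3, 5, 1, 6]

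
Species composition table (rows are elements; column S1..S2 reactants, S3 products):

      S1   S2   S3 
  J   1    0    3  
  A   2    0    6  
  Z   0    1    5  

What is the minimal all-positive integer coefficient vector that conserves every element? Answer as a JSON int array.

J: 3·1+5·0 = 3 | 1·3 = 3
A: 3·2+5·0 = 6 | 1·6 = 6
Z: 3·0+5·1 = 5 | 1·5 = 5
gcd(3,5,1) = 1

Coefficients: [3, 5, 1]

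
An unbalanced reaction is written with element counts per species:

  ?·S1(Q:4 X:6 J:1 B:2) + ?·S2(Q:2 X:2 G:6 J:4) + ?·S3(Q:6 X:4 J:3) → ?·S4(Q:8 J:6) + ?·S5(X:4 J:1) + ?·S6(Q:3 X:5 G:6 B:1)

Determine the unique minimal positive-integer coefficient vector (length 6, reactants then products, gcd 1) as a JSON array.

Coefficients: [2, 4, 6, 5, 6, 4]

Q: 2·4+4·2+6·6 = 52 | 5·8+6·0+4·3 = 52
X: 2·6+4·2+6·4 = 44 | 5·0+6·4+4·5 = 44
G: 2·0+4·6+6·0 = 24 | 5·0+6·0+4·6 = 24
J: 2·1+4·4+6·3 = 36 | 5·6+6·1+4·0 = 36
B: 2·2+4·0+6·0 = 4 | 5·0+6·0+4·1 = 4
gcd(2,4,6,5,6,4) = 1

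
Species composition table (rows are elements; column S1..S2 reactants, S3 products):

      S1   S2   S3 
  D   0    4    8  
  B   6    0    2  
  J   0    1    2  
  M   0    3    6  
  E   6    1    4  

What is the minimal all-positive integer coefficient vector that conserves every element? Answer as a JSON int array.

D: 1·0+6·4 = 24 | 3·8 = 24
B: 1·6+6·0 = 6 | 3·2 = 6
J: 1·0+6·1 = 6 | 3·2 = 6
M: 1·0+6·3 = 18 | 3·6 = 18
E: 1·6+6·1 = 12 | 3·4 = 12
gcd(1,6,3) = 1

Coefficients: [1, 6, 3]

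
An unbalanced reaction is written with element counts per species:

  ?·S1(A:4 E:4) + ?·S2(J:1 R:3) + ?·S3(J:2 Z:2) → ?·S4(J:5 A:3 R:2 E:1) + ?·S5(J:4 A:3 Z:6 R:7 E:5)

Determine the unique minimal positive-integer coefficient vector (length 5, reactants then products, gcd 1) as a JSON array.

J: 3·0+6·1+6·2 = 18 | 2·5+2·4 = 18
A: 3·4+6·0+6·0 = 12 | 2·3+2·3 = 12
Z: 3·0+6·0+6·2 = 12 | 2·0+2·6 = 12
R: 3·0+6·3+6·0 = 18 | 2·2+2·7 = 18
E: 3·4+6·0+6·0 = 12 | 2·1+2·5 = 12
gcd(3,6,6,2,2) = 1

Coefficients: [3, 6, 6, 2, 2]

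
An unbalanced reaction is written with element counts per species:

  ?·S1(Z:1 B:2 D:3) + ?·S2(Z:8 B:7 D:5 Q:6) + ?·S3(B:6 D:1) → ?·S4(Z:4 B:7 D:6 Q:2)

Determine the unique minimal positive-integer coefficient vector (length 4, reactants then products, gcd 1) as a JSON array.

Coefficients: [4, 1, 1, 3]

Z: 4·1+1·8+1·0 = 12 | 3·4 = 12
B: 4·2+1·7+1·6 = 21 | 3·7 = 21
D: 4·3+1·5+1·1 = 18 | 3·6 = 18
Q: 4·0+1·6+1·0 = 6 | 3·2 = 6
gcd(4,1,1,3) = 1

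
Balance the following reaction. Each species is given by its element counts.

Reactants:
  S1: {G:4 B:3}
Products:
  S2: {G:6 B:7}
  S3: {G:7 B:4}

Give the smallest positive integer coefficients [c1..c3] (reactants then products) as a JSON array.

G: 5·4 = 20 | 1·6+2·7 = 20
B: 5·3 = 15 | 1·7+2·4 = 15
gcd(5,1,2) = 1

Coefficients: [5, 1, 2]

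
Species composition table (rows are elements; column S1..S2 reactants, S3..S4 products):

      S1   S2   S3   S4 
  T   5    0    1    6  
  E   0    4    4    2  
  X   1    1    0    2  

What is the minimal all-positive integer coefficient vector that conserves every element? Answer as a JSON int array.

T: 5·5+3·0 = 25 | 1·1+4·6 = 25
E: 5·0+3·4 = 12 | 1·4+4·2 = 12
X: 5·1+3·1 = 8 | 1·0+4·2 = 8
gcd(5,3,1,4) = 1

Coefficients: [5, 3, 1, 4]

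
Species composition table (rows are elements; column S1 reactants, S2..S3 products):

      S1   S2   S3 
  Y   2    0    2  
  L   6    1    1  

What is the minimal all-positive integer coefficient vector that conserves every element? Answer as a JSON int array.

Coefficients: [1, 5, 1]

Y: 1·2 = 2 | 5·0+1·2 = 2
L: 1·6 = 6 | 5·1+1·1 = 6
gcd(1,5,1) = 1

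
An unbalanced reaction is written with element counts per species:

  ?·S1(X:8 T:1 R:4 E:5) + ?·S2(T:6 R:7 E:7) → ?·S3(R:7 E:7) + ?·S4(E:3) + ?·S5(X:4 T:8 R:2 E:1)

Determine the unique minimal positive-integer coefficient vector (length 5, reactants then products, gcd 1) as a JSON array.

Coefficients: [2, 5, 5, 2, 4]

X: 2·8+5·0 = 16 | 5·0+2·0+4·4 = 16
T: 2·1+5·6 = 32 | 5·0+2·0+4·8 = 32
R: 2·4+5·7 = 43 | 5·7+2·0+4·2 = 43
E: 2·5+5·7 = 45 | 5·7+2·3+4·1 = 45
gcd(2,5,5,2,4) = 1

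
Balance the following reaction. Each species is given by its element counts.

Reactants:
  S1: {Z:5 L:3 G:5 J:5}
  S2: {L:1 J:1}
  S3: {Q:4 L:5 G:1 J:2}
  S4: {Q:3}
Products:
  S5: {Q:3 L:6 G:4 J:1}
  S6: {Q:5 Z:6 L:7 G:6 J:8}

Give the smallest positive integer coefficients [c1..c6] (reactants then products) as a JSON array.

Coefficients: [6, 3, 4, 4, 1, 5]

Q: 6·0+3·0+4·4+4·3 = 28 | 1·3+5·5 = 28
Z: 6·5+3·0+4·0+4·0 = 30 | 1·0+5·6 = 30
L: 6·3+3·1+4·5+4·0 = 41 | 1·6+5·7 = 41
G: 6·5+3·0+4·1+4·0 = 34 | 1·4+5·6 = 34
J: 6·5+3·1+4·2+4·0 = 41 | 1·1+5·8 = 41
gcd(6,3,4,4,1,5) = 1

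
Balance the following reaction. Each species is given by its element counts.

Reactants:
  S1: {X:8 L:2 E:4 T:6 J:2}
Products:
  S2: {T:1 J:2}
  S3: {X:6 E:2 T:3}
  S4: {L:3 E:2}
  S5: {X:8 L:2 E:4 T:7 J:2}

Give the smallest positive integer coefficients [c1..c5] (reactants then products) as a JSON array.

Coefficients: [6, 3, 4, 2, 3]

X: 6·8 = 48 | 3·0+4·6+2·0+3·8 = 48
L: 6·2 = 12 | 3·0+4·0+2·3+3·2 = 12
E: 6·4 = 24 | 3·0+4·2+2·2+3·4 = 24
T: 6·6 = 36 | 3·1+4·3+2·0+3·7 = 36
J: 6·2 = 12 | 3·2+4·0+2·0+3·2 = 12
gcd(6,3,4,2,3) = 1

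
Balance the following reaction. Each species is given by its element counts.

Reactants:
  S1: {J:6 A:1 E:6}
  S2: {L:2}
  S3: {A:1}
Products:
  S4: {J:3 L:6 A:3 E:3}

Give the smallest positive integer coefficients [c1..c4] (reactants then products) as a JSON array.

J: 1·6+6·0+5·0 = 6 | 2·3 = 6
L: 1·0+6·2+5·0 = 12 | 2·6 = 12
A: 1·1+6·0+5·1 = 6 | 2·3 = 6
E: 1·6+6·0+5·0 = 6 | 2·3 = 6
gcd(1,6,5,2) = 1

Coefficients: [1, 6, 5, 2]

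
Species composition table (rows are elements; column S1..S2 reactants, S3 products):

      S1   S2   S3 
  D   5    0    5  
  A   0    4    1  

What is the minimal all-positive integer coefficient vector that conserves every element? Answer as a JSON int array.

D: 4·5+1·0 = 20 | 4·5 = 20
A: 4·0+1·4 = 4 | 4·1 = 4
gcd(4,1,4) = 1

Coefficients: [4, 1, 4]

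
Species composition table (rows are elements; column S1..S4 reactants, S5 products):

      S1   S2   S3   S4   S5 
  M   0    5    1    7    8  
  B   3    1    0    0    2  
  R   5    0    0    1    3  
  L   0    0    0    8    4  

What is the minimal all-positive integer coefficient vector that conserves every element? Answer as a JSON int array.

Coefficients: [1, 1, 4, 1, 2]

M: 1·0+1·5+4·1+1·7 = 16 | 2·8 = 16
B: 1·3+1·1+4·0+1·0 = 4 | 2·2 = 4
R: 1·5+1·0+4·0+1·1 = 6 | 2·3 = 6
L: 1·0+1·0+4·0+1·8 = 8 | 2·4 = 8
gcd(1,1,4,1,2) = 1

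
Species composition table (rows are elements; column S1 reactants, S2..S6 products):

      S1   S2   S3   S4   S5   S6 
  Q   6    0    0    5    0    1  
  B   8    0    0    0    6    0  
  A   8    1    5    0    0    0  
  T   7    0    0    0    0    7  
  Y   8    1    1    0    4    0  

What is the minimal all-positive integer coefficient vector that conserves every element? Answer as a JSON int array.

Q: 3·6 = 18 | 4·0+4·0+3·5+4·0+3·1 = 18
B: 3·8 = 24 | 4·0+4·0+3·0+4·6+3·0 = 24
A: 3·8 = 24 | 4·1+4·5+3·0+4·0+3·0 = 24
T: 3·7 = 21 | 4·0+4·0+3·0+4·0+3·7 = 21
Y: 3·8 = 24 | 4·1+4·1+3·0+4·4+3·0 = 24
gcd(3,4,4,3,4,3) = 1

Coefficients: [3, 4, 4, 3, 4, 3]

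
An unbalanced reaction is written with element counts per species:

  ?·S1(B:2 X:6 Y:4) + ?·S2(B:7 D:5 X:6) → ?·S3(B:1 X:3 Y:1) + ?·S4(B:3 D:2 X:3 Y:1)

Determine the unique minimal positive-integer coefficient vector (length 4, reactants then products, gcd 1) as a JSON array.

Coefficients: [2, 2, 3, 5]

B: 2·2+2·7 = 18 | 3·1+5·3 = 18
D: 2·0+2·5 = 10 | 3·0+5·2 = 10
X: 2·6+2·6 = 24 | 3·3+5·3 = 24
Y: 2·4+2·0 = 8 | 3·1+5·1 = 8
gcd(2,2,3,5) = 1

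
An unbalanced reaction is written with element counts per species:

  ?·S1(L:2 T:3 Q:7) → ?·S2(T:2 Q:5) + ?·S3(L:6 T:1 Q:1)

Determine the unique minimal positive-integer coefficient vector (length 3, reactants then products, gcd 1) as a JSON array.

L: 3·2 = 6 | 4·0+1·6 = 6
T: 3·3 = 9 | 4·2+1·1 = 9
Q: 3·7 = 21 | 4·5+1·1 = 21
gcd(3,4,1) = 1

Coefficients: [3, 4, 1]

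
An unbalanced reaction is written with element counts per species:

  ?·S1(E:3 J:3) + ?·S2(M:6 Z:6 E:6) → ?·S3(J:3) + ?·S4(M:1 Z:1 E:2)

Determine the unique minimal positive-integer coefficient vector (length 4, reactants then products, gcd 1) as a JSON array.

Coefficients: [2, 1, 2, 6]

M: 2·0+1·6 = 6 | 2·0+6·1 = 6
Z: 2·0+1·6 = 6 | 2·0+6·1 = 6
E: 2·3+1·6 = 12 | 2·0+6·2 = 12
J: 2·3+1·0 = 6 | 2·3+6·0 = 6
gcd(2,1,2,6) = 1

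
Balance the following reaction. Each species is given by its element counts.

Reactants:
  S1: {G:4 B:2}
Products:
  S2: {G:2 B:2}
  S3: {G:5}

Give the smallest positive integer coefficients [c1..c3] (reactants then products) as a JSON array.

G: 5·4 = 20 | 5·2+2·5 = 20
B: 5·2 = 10 | 5·2+2·0 = 10
gcd(5,5,2) = 1

Coefficients: [5, 5, 2]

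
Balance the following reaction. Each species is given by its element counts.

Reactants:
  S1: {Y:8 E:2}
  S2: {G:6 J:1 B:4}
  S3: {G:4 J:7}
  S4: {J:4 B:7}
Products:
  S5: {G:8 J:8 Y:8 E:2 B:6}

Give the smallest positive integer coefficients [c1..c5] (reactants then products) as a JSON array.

Coefficients: [5, 4, 4, 2, 5]

G: 5·0+4·6+4·4+2·0 = 40 | 5·8 = 40
J: 5·0+4·1+4·7+2·4 = 40 | 5·8 = 40
Y: 5·8+4·0+4·0+2·0 = 40 | 5·8 = 40
E: 5·2+4·0+4·0+2·0 = 10 | 5·2 = 10
B: 5·0+4·4+4·0+2·7 = 30 | 5·6 = 30
gcd(5,4,4,2,5) = 1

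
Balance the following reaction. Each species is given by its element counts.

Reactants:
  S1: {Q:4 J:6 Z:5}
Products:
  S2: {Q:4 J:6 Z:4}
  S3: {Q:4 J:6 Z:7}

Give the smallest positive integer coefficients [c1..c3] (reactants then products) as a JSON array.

Q: 3·4 = 12 | 2·4+1·4 = 12
J: 3·6 = 18 | 2·6+1·6 = 18
Z: 3·5 = 15 | 2·4+1·7 = 15
gcd(3,2,1) = 1

Coefficients: [3, 2, 1]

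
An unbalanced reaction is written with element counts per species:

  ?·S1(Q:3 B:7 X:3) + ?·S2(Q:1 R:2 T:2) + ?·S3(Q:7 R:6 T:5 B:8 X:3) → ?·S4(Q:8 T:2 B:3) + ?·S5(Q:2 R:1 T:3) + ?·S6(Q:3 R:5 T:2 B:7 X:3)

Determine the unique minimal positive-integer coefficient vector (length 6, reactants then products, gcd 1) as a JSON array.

Coefficients: [2, 6, 3, 1, 5, 5]

Q: 2·3+6·1+3·7 = 33 | 1·8+5·2+5·3 = 33
R: 2·0+6·2+3·6 = 30 | 1·0+5·1+5·5 = 30
T: 2·0+6·2+3·5 = 27 | 1·2+5·3+5·2 = 27
B: 2·7+6·0+3·8 = 38 | 1·3+5·0+5·7 = 38
X: 2·3+6·0+3·3 = 15 | 1·0+5·0+5·3 = 15
gcd(2,6,3,1,5,5) = 1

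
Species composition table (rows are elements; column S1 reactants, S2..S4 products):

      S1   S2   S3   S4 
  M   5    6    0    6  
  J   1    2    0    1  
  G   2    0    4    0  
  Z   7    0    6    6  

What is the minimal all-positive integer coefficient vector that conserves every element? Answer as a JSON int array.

Coefficients: [6, 1, 3, 4]

M: 6·5 = 30 | 1·6+3·0+4·6 = 30
J: 6·1 = 6 | 1·2+3·0+4·1 = 6
G: 6·2 = 12 | 1·0+3·4+4·0 = 12
Z: 6·7 = 42 | 1·0+3·6+4·6 = 42
gcd(6,1,3,4) = 1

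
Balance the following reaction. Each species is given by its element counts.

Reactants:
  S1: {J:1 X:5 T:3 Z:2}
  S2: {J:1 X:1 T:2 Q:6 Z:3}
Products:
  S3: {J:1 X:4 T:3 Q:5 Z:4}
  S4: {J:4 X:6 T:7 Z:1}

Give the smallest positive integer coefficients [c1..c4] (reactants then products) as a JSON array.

Coefficients: [5, 5, 6, 1]

J: 5·1+5·1 = 10 | 6·1+1·4 = 10
X: 5·5+5·1 = 30 | 6·4+1·6 = 30
T: 5·3+5·2 = 25 | 6·3+1·7 = 25
Q: 5·0+5·6 = 30 | 6·5+1·0 = 30
Z: 5·2+5·3 = 25 | 6·4+1·1 = 25
gcd(5,5,6,1) = 1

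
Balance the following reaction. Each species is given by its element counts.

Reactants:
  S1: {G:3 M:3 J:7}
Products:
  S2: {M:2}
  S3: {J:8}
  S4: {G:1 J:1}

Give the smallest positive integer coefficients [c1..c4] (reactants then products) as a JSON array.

Coefficients: [2, 3, 1, 6]

G: 2·3 = 6 | 3·0+1·0+6·1 = 6
M: 2·3 = 6 | 3·2+1·0+6·0 = 6
J: 2·7 = 14 | 3·0+1·8+6·1 = 14
gcd(2,3,1,6) = 1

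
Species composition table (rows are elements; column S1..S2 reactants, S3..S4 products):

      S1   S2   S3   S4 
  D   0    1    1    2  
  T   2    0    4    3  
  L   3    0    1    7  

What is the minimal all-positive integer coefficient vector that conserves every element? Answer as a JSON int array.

D: 5·0+5·1 = 5 | 1·1+2·2 = 5
T: 5·2+5·0 = 10 | 1·4+2·3 = 10
L: 5·3+5·0 = 15 | 1·1+2·7 = 15
gcd(5,5,1,2) = 1

Coefficients: [5, 5, 1, 2]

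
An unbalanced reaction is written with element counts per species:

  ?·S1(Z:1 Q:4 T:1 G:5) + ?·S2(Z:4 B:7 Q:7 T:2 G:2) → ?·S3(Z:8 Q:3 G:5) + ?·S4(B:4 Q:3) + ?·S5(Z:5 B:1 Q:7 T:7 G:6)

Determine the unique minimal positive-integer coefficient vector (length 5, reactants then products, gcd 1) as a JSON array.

Z: 1·1+3·4 = 13 | 1·8+5·0+1·5 = 13
B: 1·0+3·7 = 21 | 1·0+5·4+1·1 = 21
Q: 1·4+3·7 = 25 | 1·3+5·3+1·7 = 25
T: 1·1+3·2 = 7 | 1·0+5·0+1·7 = 7
G: 1·5+3·2 = 11 | 1·5+5·0+1·6 = 11
gcd(1,3,1,5,1) = 1

Coefficients: [1, 3, 1, 5, 1]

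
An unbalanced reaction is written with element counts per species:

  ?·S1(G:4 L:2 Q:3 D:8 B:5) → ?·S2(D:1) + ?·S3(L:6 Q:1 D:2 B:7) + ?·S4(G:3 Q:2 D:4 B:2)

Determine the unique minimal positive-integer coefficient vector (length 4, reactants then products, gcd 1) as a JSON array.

Coefficients: [3, 6, 1, 4]

G: 3·4 = 12 | 6·0+1·0+4·3 = 12
L: 3·2 = 6 | 6·0+1·6+4·0 = 6
Q: 3·3 = 9 | 6·0+1·1+4·2 = 9
D: 3·8 = 24 | 6·1+1·2+4·4 = 24
B: 3·5 = 15 | 6·0+1·7+4·2 = 15
gcd(3,6,1,4) = 1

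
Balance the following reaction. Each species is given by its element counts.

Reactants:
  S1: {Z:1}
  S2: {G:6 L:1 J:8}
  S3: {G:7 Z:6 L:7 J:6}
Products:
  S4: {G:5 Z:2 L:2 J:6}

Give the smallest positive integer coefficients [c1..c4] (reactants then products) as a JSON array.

Coefficients: [4, 3, 1, 5]

G: 4·0+3·6+1·7 = 25 | 5·5 = 25
Z: 4·1+3·0+1·6 = 10 | 5·2 = 10
L: 4·0+3·1+1·7 = 10 | 5·2 = 10
J: 4·0+3·8+1·6 = 30 | 5·6 = 30
gcd(4,3,1,5) = 1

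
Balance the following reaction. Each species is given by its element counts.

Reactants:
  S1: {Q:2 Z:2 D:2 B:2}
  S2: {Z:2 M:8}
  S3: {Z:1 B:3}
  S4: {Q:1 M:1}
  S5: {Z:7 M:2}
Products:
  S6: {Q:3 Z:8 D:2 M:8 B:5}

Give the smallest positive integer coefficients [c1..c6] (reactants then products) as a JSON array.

Q: 4·2+3·0+4·0+4·1+2·0 = 12 | 4·3 = 12
Z: 4·2+3·2+4·1+4·0+2·7 = 32 | 4·8 = 32
D: 4·2+3·0+4·0+4·0+2·0 = 8 | 4·2 = 8
M: 4·0+3·8+4·0+4·1+2·2 = 32 | 4·8 = 32
B: 4·2+3·0+4·3+4·0+2·0 = 20 | 4·5 = 20
gcd(4,3,4,4,2,4) = 1

Coefficients: [4, 3, 4, 4, 2, 4]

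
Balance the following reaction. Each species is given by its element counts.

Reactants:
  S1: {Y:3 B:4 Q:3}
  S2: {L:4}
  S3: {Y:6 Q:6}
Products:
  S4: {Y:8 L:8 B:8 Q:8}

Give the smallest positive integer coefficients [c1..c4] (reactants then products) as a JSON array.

Coefficients: [6, 6, 1, 3]

Y: 6·3+6·0+1·6 = 24 | 3·8 = 24
L: 6·0+6·4+1·0 = 24 | 3·8 = 24
B: 6·4+6·0+1·0 = 24 | 3·8 = 24
Q: 6·3+6·0+1·6 = 24 | 3·8 = 24
gcd(6,6,1,3) = 1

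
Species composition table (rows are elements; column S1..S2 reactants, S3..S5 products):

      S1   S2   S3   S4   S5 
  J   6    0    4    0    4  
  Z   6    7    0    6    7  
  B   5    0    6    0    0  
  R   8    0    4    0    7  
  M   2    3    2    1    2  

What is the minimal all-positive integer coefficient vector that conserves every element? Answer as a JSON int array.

J: 6·6+4·0 = 36 | 5·4+6·0+4·4 = 36
Z: 6·6+4·7 = 64 | 5·0+6·6+4·7 = 64
B: 6·5+4·0 = 30 | 5·6+6·0+4·0 = 30
R: 6·8+4·0 = 48 | 5·4+6·0+4·7 = 48
M: 6·2+4·3 = 24 | 5·2+6·1+4·2 = 24
gcd(6,4,5,6,4) = 1

Coefficients: [6, 4, 5, 6, 4]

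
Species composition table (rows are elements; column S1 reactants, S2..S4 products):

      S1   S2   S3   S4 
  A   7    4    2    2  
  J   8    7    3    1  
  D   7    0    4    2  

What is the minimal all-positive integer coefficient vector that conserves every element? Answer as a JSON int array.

Coefficients: [2, 1, 2, 3]

A: 2·7 = 14 | 1·4+2·2+3·2 = 14
J: 2·8 = 16 | 1·7+2·3+3·1 = 16
D: 2·7 = 14 | 1·0+2·4+3·2 = 14
gcd(2,1,2,3) = 1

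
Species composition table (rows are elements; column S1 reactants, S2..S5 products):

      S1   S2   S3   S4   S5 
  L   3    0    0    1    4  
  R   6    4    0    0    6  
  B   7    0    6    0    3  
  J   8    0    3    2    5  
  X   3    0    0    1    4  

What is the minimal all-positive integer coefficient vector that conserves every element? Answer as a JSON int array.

Coefficients: [3, 3, 3, 5, 1]

L: 3·3 = 9 | 3·0+3·0+5·1+1·4 = 9
R: 3·6 = 18 | 3·4+3·0+5·0+1·6 = 18
B: 3·7 = 21 | 3·0+3·6+5·0+1·3 = 21
J: 3·8 = 24 | 3·0+3·3+5·2+1·5 = 24
X: 3·3 = 9 | 3·0+3·0+5·1+1·4 = 9
gcd(3,3,3,5,1) = 1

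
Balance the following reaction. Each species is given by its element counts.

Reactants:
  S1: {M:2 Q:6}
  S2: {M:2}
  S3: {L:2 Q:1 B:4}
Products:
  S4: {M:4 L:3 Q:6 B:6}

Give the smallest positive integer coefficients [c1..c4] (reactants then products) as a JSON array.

Coefficients: [3, 5, 6, 4]

M: 3·2+5·2+6·0 = 16 | 4·4 = 16
L: 3·0+5·0+6·2 = 12 | 4·3 = 12
Q: 3·6+5·0+6·1 = 24 | 4·6 = 24
B: 3·0+5·0+6·4 = 24 | 4·6 = 24
gcd(3,5,6,4) = 1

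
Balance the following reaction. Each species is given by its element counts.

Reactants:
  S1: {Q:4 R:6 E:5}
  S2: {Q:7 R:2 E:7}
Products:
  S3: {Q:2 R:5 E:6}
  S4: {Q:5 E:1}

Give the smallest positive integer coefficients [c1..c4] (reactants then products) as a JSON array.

Q: 4·4+3·7 = 37 | 6·2+5·5 = 37
R: 4·6+3·2 = 30 | 6·5+5·0 = 30
E: 4·5+3·7 = 41 | 6·6+5·1 = 41
gcd(4,3,6,5) = 1

Coefficients: [4, 3, 6, 5]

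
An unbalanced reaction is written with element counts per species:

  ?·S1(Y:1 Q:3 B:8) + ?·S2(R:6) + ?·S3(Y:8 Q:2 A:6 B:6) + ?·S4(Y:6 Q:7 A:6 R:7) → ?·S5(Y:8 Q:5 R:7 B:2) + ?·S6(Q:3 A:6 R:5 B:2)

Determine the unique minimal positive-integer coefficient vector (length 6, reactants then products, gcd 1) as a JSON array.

Coefficients: [2, 5, 1, 5, 5, 6]

Y: 2·1+5·0+1·8+5·6 = 40 | 5·8+6·0 = 40
Q: 2·3+5·0+1·2+5·7 = 43 | 5·5+6·3 = 43
A: 2·0+5·0+1·6+5·6 = 36 | 5·0+6·6 = 36
R: 2·0+5·6+1·0+5·7 = 65 | 5·7+6·5 = 65
B: 2·8+5·0+1·6+5·0 = 22 | 5·2+6·2 = 22
gcd(2,5,1,5,5,6) = 1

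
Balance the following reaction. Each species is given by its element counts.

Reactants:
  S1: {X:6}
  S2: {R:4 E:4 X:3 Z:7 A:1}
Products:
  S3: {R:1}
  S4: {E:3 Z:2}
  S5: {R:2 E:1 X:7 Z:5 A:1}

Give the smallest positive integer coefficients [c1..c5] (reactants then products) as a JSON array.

R: 2·0+3·4 = 12 | 6·1+3·0+3·2 = 12
E: 2·0+3·4 = 12 | 6·0+3·3+3·1 = 12
X: 2·6+3·3 = 21 | 6·0+3·0+3·7 = 21
Z: 2·0+3·7 = 21 | 6·0+3·2+3·5 = 21
A: 2·0+3·1 = 3 | 6·0+3·0+3·1 = 3
gcd(2,3,6,3,3) = 1

Coefficients: [2, 3, 6, 3, 3]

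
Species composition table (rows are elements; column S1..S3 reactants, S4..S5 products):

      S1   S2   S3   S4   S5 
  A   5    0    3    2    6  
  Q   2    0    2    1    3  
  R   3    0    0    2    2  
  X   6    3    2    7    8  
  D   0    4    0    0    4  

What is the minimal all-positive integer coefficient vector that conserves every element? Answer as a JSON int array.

Coefficients: [4, 5, 4, 1, 5]

A: 4·5+5·0+4·3 = 32 | 1·2+5·6 = 32
Q: 4·2+5·0+4·2 = 16 | 1·1+5·3 = 16
R: 4·3+5·0+4·0 = 12 | 1·2+5·2 = 12
X: 4·6+5·3+4·2 = 47 | 1·7+5·8 = 47
D: 4·0+5·4+4·0 = 20 | 1·0+5·4 = 20
gcd(4,5,4,1,5) = 1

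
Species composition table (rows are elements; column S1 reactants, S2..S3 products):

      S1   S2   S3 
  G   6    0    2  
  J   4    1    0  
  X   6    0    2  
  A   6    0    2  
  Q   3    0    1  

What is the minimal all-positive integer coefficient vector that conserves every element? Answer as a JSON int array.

G: 1·6 = 6 | 4·0+3·2 = 6
J: 1·4 = 4 | 4·1+3·0 = 4
X: 1·6 = 6 | 4·0+3·2 = 6
A: 1·6 = 6 | 4·0+3·2 = 6
Q: 1·3 = 3 | 4·0+3·1 = 3
gcd(1,4,3) = 1

Coefficients: [1, 4, 3]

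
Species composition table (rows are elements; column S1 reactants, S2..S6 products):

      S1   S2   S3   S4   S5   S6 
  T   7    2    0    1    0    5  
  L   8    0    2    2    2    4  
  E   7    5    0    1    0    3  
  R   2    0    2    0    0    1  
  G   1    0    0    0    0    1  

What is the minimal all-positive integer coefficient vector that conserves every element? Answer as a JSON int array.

T: 6·7 = 42 | 4·2+3·0+4·1+5·0+6·5 = 42
L: 6·8 = 48 | 4·0+3·2+4·2+5·2+6·4 = 48
E: 6·7 = 42 | 4·5+3·0+4·1+5·0+6·3 = 42
R: 6·2 = 12 | 4·0+3·2+4·0+5·0+6·1 = 12
G: 6·1 = 6 | 4·0+3·0+4·0+5·0+6·1 = 6
gcd(6,4,3,4,5,6) = 1

Coefficients: [6, 4, 3, 4, 5, 6]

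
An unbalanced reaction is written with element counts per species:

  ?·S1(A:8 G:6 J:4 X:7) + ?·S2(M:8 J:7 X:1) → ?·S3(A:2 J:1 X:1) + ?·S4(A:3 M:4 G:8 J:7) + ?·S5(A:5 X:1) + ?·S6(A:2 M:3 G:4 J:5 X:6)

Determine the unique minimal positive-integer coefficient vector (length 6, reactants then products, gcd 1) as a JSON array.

A: 4·8+2·0 = 32 | 3·2+1·3+3·5+4·2 = 32
M: 4·0+2·8 = 16 | 3·0+1·4+3·0+4·3 = 16
G: 4·6+2·0 = 24 | 3·0+1·8+3·0+4·4 = 24
J: 4·4+2·7 = 30 | 3·1+1·7+3·0+4·5 = 30
X: 4·7+2·1 = 30 | 3·1+1·0+3·1+4·6 = 30
gcd(4,2,3,1,3,4) = 1

Coefficients: [4, 2, 3, 1, 3, 4]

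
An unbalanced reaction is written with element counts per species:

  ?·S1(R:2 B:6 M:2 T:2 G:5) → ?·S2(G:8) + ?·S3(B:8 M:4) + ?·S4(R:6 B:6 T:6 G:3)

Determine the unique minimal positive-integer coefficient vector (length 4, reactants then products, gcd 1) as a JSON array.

R: 6·2 = 12 | 3·0+3·0+2·6 = 12
B: 6·6 = 36 | 3·0+3·8+2·6 = 36
M: 6·2 = 12 | 3·0+3·4+2·0 = 12
T: 6·2 = 12 | 3·0+3·0+2·6 = 12
G: 6·5 = 30 | 3·8+3·0+2·3 = 30
gcd(6,3,3,2) = 1

Coefficients: [6, 3, 3, 2]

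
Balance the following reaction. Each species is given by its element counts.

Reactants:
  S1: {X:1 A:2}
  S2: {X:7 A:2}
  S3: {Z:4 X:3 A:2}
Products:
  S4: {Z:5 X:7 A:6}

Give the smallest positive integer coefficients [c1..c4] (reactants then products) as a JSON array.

Z: 6·0+1·0+5·4 = 20 | 4·5 = 20
X: 6·1+1·7+5·3 = 28 | 4·7 = 28
A: 6·2+1·2+5·2 = 24 | 4·6 = 24
gcd(6,1,5,4) = 1

Coefficients: [6, 1, 5, 4]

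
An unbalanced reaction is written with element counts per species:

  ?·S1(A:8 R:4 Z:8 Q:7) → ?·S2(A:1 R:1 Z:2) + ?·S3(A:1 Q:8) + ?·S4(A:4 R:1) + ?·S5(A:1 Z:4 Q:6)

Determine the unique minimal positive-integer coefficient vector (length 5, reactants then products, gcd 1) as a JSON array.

Coefficients: [2, 6, 1, 2, 1]

A: 2·8 = 16 | 6·1+1·1+2·4+1·1 = 16
R: 2·4 = 8 | 6·1+1·0+2·1+1·0 = 8
Z: 2·8 = 16 | 6·2+1·0+2·0+1·4 = 16
Q: 2·7 = 14 | 6·0+1·8+2·0+1·6 = 14
gcd(2,6,1,2,1) = 1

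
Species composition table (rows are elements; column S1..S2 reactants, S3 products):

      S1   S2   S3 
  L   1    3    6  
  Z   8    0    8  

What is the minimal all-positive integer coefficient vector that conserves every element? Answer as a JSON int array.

Coefficients: [3, 5, 3]

L: 3·1+5·3 = 18 | 3·6 = 18
Z: 3·8+5·0 = 24 | 3·8 = 24
gcd(3,5,3) = 1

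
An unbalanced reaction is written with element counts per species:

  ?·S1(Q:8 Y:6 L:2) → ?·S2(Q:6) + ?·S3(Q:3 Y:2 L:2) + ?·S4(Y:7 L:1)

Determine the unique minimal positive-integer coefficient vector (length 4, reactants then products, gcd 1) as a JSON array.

Q: 3·8 = 24 | 3·6+2·3+2·0 = 24
Y: 3·6 = 18 | 3·0+2·2+2·7 = 18
L: 3·2 = 6 | 3·0+2·2+2·1 = 6
gcd(3,3,2,2) = 1

Coefficients: [3, 3, 2, 2]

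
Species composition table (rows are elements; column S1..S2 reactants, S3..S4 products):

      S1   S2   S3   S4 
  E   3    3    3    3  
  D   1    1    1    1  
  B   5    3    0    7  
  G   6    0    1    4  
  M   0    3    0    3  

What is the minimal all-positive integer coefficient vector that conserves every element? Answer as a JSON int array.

Coefficients: [4, 5, 4, 5]

E: 4·3+5·3 = 27 | 4·3+5·3 = 27
D: 4·1+5·1 = 9 | 4·1+5·1 = 9
B: 4·5+5·3 = 35 | 4·0+5·7 = 35
G: 4·6+5·0 = 24 | 4·1+5·4 = 24
M: 4·0+5·3 = 15 | 4·0+5·3 = 15
gcd(4,5,4,5) = 1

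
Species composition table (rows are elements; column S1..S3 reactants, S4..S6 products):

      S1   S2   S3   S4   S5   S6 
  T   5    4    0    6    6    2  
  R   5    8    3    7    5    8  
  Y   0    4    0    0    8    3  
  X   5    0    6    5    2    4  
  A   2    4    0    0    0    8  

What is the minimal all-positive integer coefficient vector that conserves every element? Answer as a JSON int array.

T: 6·5+5·4+3·0 = 50 | 6·6+1·6+4·2 = 50
R: 6·5+5·8+3·3 = 79 | 6·7+1·5+4·8 = 79
Y: 6·0+5·4+3·0 = 20 | 6·0+1·8+4·3 = 20
X: 6·5+5·0+3·6 = 48 | 6·5+1·2+4·4 = 48
A: 6·2+5·4+3·0 = 32 | 6·0+1·0+4·8 = 32
gcd(6,5,3,6,1,4) = 1

Coefficients: [6, 5, 3, 6, 1, 4]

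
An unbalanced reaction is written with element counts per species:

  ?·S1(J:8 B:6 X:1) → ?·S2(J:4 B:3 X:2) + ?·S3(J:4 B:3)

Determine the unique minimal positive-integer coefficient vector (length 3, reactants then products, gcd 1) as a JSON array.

Coefficients: [2, 1, 3]

J: 2·8 = 16 | 1·4+3·4 = 16
B: 2·6 = 12 | 1·3+3·3 = 12
X: 2·1 = 2 | 1·2+3·0 = 2
gcd(2,1,3) = 1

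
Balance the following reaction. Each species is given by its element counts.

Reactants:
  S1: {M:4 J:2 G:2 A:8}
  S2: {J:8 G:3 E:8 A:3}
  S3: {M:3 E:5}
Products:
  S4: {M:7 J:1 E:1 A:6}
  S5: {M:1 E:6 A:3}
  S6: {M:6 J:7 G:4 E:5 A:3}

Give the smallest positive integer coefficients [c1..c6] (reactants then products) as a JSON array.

Coefficients: [3, 2, 6, 1, 5, 3]

M: 3·4+2·0+6·3 = 30 | 1·7+5·1+3·6 = 30
J: 3·2+2·8+6·0 = 22 | 1·1+5·0+3·7 = 22
G: 3·2+2·3+6·0 = 12 | 1·0+5·0+3·4 = 12
E: 3·0+2·8+6·5 = 46 | 1·1+5·6+3·5 = 46
A: 3·8+2·3+6·0 = 30 | 1·6+5·3+3·3 = 30
gcd(3,2,6,1,5,3) = 1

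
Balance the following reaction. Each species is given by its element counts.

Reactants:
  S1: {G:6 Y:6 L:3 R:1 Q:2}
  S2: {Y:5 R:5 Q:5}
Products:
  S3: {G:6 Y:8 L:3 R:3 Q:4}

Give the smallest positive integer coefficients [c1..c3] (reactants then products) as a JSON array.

G: 5·6+2·0 = 30 | 5·6 = 30
Y: 5·6+2·5 = 40 | 5·8 = 40
L: 5·3+2·0 = 15 | 5·3 = 15
R: 5·1+2·5 = 15 | 5·3 = 15
Q: 5·2+2·5 = 20 | 5·4 = 20
gcd(5,2,5) = 1

Coefficients: [5, 2, 5]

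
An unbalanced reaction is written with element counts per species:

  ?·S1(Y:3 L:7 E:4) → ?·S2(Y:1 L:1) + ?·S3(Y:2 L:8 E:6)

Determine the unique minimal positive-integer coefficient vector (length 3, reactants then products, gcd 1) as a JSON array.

Coefficients: [3, 5, 2]

Y: 3·3 = 9 | 5·1+2·2 = 9
L: 3·7 = 21 | 5·1+2·8 = 21
E: 3·4 = 12 | 5·0+2·6 = 12
gcd(3,5,2) = 1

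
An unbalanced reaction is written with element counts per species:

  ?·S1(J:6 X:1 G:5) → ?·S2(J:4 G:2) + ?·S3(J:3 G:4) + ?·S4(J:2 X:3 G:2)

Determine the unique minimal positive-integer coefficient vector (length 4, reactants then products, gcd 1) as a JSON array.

J: 6·6 = 36 | 5·4+4·3+2·2 = 36
X: 6·1 = 6 | 5·0+4·0+2·3 = 6
G: 6·5 = 30 | 5·2+4·4+2·2 = 30
gcd(6,5,4,2) = 1

Coefficients: [6, 5, 4, 2]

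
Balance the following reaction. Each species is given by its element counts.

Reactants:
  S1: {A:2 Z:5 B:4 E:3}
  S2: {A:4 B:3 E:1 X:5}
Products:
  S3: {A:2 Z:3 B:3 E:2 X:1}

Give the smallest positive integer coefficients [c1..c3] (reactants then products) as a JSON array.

A: 3·2+1·4 = 10 | 5·2 = 10
Z: 3·5+1·0 = 15 | 5·3 = 15
B: 3·4+1·3 = 15 | 5·3 = 15
E: 3·3+1·1 = 10 | 5·2 = 10
X: 3·0+1·5 = 5 | 5·1 = 5
gcd(3,1,5) = 1

Coefficients: [3, 1, 5]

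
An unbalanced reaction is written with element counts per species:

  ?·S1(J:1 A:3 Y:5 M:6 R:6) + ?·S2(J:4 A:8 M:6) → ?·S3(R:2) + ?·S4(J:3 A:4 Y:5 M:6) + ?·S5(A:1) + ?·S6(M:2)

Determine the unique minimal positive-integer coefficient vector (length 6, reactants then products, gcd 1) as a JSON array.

J: 2·1+1·4 = 6 | 6·0+2·3+6·0+3·0 = 6
A: 2·3+1·8 = 14 | 6·0+2·4+6·1+3·0 = 14
Y: 2·5+1·0 = 10 | 6·0+2·5+6·0+3·0 = 10
M: 2·6+1·6 = 18 | 6·0+2·6+6·0+3·2 = 18
R: 2·6+1·0 = 12 | 6·2+2·0+6·0+3·0 = 12
gcd(2,1,6,2,6,3) = 1

Coefficients: [2, 1, 6, 2, 6, 3]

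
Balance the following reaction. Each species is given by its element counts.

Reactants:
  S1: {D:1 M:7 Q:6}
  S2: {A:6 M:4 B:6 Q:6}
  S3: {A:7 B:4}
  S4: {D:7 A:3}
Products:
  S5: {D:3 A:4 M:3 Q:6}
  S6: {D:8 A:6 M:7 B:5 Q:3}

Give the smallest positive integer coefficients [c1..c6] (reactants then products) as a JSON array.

D: 5·1+2·0+2·0+6·7 = 47 | 5·3+4·8 = 47
A: 5·0+2·6+2·7+6·3 = 44 | 5·4+4·6 = 44
M: 5·7+2·4+2·0+6·0 = 43 | 5·3+4·7 = 43
B: 5·0+2·6+2·4+6·0 = 20 | 5·0+4·5 = 20
Q: 5·6+2·6+2·0+6·0 = 42 | 5·6+4·3 = 42
gcd(5,2,2,6,5,4) = 1

Coefficients: [5, 2, 2, 6, 5, 4]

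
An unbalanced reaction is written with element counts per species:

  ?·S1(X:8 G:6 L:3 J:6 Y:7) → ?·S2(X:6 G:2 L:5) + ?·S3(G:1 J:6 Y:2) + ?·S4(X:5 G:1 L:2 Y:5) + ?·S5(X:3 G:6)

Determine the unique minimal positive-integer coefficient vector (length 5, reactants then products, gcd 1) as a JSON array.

X: 5·8 = 40 | 1·6+5·0+5·5+3·3 = 40
G: 5·6 = 30 | 1·2+5·1+5·1+3·6 = 30
L: 5·3 = 15 | 1·5+5·0+5·2+3·0 = 15
J: 5·6 = 30 | 1·0+5·6+5·0+3·0 = 30
Y: 5·7 = 35 | 1·0+5·2+5·5+3·0 = 35
gcd(5,1,5,5,3) = 1

Coefficients: [5, 1, 5, 5, 3]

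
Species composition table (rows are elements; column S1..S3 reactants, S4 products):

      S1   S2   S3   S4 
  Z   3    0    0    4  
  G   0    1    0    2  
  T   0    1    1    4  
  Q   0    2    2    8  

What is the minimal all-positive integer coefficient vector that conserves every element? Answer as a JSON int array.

Coefficients: [4, 6, 6, 3]

Z: 4·3+6·0+6·0 = 12 | 3·4 = 12
G: 4·0+6·1+6·0 = 6 | 3·2 = 6
T: 4·0+6·1+6·1 = 12 | 3·4 = 12
Q: 4·0+6·2+6·2 = 24 | 3·8 = 24
gcd(4,6,6,3) = 1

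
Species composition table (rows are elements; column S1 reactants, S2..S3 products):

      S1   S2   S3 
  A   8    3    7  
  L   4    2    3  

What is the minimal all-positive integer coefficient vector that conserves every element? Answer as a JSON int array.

A: 5·8 = 40 | 4·3+4·7 = 40
L: 5·4 = 20 | 4·2+4·3 = 20
gcd(5,4,4) = 1

Coefficients: [5, 4, 4]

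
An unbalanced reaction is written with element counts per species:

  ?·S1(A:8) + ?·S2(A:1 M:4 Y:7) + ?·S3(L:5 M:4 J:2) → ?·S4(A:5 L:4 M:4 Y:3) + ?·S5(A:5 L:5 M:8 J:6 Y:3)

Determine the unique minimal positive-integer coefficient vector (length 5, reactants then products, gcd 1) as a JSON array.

Coefficients: [4, 3, 6, 5, 2]

A: 4·8+3·1+6·0 = 35 | 5·5+2·5 = 35
L: 4·0+3·0+6·5 = 30 | 5·4+2·5 = 30
M: 4·0+3·4+6·4 = 36 | 5·4+2·8 = 36
J: 4·0+3·0+6·2 = 12 | 5·0+2·6 = 12
Y: 4·0+3·7+6·0 = 21 | 5·3+2·3 = 21
gcd(4,3,6,5,2) = 1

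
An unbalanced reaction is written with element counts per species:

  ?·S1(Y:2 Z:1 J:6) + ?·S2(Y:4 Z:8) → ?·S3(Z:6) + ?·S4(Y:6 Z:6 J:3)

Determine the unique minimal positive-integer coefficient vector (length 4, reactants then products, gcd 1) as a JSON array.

Coefficients: [2, 5, 3, 4]

Y: 2·2+5·4 = 24 | 3·0+4·6 = 24
Z: 2·1+5·8 = 42 | 3·6+4·6 = 42
J: 2·6+5·0 = 12 | 3·0+4·3 = 12
gcd(2,5,3,4) = 1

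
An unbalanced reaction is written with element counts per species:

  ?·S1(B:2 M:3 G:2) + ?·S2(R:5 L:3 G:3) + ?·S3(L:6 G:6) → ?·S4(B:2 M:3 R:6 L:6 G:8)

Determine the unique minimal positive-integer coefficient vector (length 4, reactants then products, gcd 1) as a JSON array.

B: 5·2+6·0+2·0 = 10 | 5·2 = 10
M: 5·3+6·0+2·0 = 15 | 5·3 = 15
R: 5·0+6·5+2·0 = 30 | 5·6 = 30
L: 5·0+6·3+2·6 = 30 | 5·6 = 30
G: 5·2+6·3+2·6 = 40 | 5·8 = 40
gcd(5,6,2,5) = 1

Coefficients: [5, 6, 2, 5]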